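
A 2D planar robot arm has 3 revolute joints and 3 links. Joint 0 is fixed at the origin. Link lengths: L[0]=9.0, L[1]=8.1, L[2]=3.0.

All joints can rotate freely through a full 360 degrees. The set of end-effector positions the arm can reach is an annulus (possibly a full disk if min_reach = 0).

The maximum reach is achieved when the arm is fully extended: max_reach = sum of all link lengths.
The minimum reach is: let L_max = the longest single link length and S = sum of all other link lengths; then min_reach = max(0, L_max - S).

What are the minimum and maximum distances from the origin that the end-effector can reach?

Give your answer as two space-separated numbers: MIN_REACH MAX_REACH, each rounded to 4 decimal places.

Answer: 0.0000 20.1000

Derivation:
Link lengths: [9.0, 8.1, 3.0]
max_reach = 9 + 8.1 + 3 = 20.1
L_max = max([9.0, 8.1, 3.0]) = 9
S (sum of others) = 20.1 - 9 = 11.1
min_reach = max(0, 9 - 11.1) = max(0, -2.1) = 0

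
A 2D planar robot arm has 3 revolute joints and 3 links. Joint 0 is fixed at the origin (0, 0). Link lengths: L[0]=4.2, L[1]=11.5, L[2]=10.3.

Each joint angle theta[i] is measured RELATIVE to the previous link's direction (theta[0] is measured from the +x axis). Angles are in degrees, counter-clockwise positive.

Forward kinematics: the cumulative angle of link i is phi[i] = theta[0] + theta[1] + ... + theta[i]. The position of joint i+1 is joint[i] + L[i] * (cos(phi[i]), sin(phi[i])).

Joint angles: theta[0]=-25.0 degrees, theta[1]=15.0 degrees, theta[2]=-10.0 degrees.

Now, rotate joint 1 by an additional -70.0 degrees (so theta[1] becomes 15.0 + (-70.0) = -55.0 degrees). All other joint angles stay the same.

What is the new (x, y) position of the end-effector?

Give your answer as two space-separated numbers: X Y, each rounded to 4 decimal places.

Answer: 5.8034 -23.4003

Derivation:
joint[0] = (0.0000, 0.0000)  (base)
link 0: phi[0] = -25 = -25 deg
  cos(-25 deg) = 0.9063, sin(-25 deg) = -0.4226
  joint[1] = (0.0000, 0.0000) + 4.2 * (0.9063, -0.4226) = (0.0000 + 3.8065, 0.0000 + -1.7750) = (3.8065, -1.7750)
link 1: phi[1] = -25 + -55 = -80 deg
  cos(-80 deg) = 0.1736, sin(-80 deg) = -0.9848
  joint[2] = (3.8065, -1.7750) + 11.5 * (0.1736, -0.9848) = (3.8065 + 1.9970, -1.7750 + -11.3253) = (5.8034, -13.1003)
link 2: phi[2] = -25 + -55 + -10 = -90 deg
  cos(-90 deg) = 0.0000, sin(-90 deg) = -1.0000
  joint[3] = (5.8034, -13.1003) + 10.3 * (0.0000, -1.0000) = (5.8034 + 0.0000, -13.1003 + -10.3000) = (5.8034, -23.4003)
End effector: (5.8034, -23.4003)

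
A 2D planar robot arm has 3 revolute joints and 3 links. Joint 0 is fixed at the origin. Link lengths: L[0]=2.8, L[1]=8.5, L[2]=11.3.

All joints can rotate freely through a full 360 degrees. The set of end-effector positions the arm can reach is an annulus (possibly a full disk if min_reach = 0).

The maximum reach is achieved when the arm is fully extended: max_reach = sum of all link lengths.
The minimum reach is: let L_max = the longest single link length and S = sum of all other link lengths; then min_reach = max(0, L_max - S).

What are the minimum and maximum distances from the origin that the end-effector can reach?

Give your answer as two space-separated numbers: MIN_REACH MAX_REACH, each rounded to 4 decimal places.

Link lengths: [2.8, 8.5, 11.3]
max_reach = 2.8 + 8.5 + 11.3 = 22.6
L_max = max([2.8, 8.5, 11.3]) = 11.3
S (sum of others) = 22.6 - 11.3 = 11.3
min_reach = max(0, 11.3 - 11.3) = max(0, 0) = 0

Answer: 0.0000 22.6000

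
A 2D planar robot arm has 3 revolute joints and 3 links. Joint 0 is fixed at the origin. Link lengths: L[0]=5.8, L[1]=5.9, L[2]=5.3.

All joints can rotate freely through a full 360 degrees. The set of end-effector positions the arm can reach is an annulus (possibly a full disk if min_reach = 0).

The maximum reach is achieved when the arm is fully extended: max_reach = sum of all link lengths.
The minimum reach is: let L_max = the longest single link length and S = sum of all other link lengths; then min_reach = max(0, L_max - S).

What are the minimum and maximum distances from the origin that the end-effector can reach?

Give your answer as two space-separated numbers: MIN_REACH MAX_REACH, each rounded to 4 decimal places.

Link lengths: [5.8, 5.9, 5.3]
max_reach = 5.8 + 5.9 + 5.3 = 17
L_max = max([5.8, 5.9, 5.3]) = 5.9
S (sum of others) = 17 - 5.9 = 11.1
min_reach = max(0, 5.9 - 11.1) = max(0, -5.2) = 0

Answer: 0.0000 17.0000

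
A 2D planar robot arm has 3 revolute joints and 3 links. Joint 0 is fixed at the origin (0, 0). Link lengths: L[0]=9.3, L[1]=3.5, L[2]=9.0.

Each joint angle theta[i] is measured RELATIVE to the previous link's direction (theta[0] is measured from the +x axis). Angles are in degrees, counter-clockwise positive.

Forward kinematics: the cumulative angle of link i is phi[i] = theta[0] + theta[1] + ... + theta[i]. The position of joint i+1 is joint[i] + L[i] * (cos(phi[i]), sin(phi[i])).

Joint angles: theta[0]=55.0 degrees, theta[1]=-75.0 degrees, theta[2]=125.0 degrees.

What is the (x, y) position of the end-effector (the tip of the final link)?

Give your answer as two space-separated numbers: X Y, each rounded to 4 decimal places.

joint[0] = (0.0000, 0.0000)  (base)
link 0: phi[0] = 55 = 55 deg
  cos(55 deg) = 0.5736, sin(55 deg) = 0.8192
  joint[1] = (0.0000, 0.0000) + 9.3 * (0.5736, 0.8192) = (0.0000 + 5.3343, 0.0000 + 7.6181) = (5.3343, 7.6181)
link 1: phi[1] = 55 + -75 = -20 deg
  cos(-20 deg) = 0.9397, sin(-20 deg) = -0.3420
  joint[2] = (5.3343, 7.6181) + 3.5 * (0.9397, -0.3420) = (5.3343 + 3.2889, 7.6181 + -1.1971) = (8.6232, 6.4210)
link 2: phi[2] = 55 + -75 + 125 = 105 deg
  cos(105 deg) = -0.2588, sin(105 deg) = 0.9659
  joint[3] = (8.6232, 6.4210) + 9 * (-0.2588, 0.9659) = (8.6232 + -2.3294, 6.4210 + 8.6933) = (6.2938, 15.1144)
End effector: (6.2938, 15.1144)

Answer: 6.2938 15.1144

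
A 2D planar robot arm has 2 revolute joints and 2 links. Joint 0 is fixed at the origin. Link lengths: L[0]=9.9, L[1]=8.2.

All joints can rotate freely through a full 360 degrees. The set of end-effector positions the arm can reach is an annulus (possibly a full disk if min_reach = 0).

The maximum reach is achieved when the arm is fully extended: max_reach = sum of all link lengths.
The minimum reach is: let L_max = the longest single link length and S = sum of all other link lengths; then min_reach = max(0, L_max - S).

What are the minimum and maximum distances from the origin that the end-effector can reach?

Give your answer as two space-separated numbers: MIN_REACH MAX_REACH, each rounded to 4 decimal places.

Link lengths: [9.9, 8.2]
max_reach = 9.9 + 8.2 = 18.1
L_max = max([9.9, 8.2]) = 9.9
S (sum of others) = 18.1 - 9.9 = 8.2
min_reach = max(0, 9.9 - 8.2) = max(0, 1.7) = 1.7

Answer: 1.7000 18.1000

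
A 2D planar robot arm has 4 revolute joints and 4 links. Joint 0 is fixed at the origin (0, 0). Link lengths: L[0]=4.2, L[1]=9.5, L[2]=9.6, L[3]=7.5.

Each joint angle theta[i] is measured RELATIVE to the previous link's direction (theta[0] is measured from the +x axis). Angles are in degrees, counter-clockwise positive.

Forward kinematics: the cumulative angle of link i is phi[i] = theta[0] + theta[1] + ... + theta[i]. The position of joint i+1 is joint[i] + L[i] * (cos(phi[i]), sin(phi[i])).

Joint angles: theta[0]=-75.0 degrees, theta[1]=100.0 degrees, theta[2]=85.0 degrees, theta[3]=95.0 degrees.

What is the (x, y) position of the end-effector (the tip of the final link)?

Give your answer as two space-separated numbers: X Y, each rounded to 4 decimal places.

joint[0] = (0.0000, 0.0000)  (base)
link 0: phi[0] = -75 = -75 deg
  cos(-75 deg) = 0.2588, sin(-75 deg) = -0.9659
  joint[1] = (0.0000, 0.0000) + 4.2 * (0.2588, -0.9659) = (0.0000 + 1.0870, 0.0000 + -4.0569) = (1.0870, -4.0569)
link 1: phi[1] = -75 + 100 = 25 deg
  cos(25 deg) = 0.9063, sin(25 deg) = 0.4226
  joint[2] = (1.0870, -4.0569) + 9.5 * (0.9063, 0.4226) = (1.0870 + 8.6099, -4.0569 + 4.0149) = (9.6970, -0.0420)
link 2: phi[2] = -75 + 100 + 85 = 110 deg
  cos(110 deg) = -0.3420, sin(110 deg) = 0.9397
  joint[3] = (9.6970, -0.0420) + 9.6 * (-0.3420, 0.9397) = (9.6970 + -3.2834, -0.0420 + 9.0210) = (6.4136, 8.9790)
link 3: phi[3] = -75 + 100 + 85 + 95 = 205 deg
  cos(205 deg) = -0.9063, sin(205 deg) = -0.4226
  joint[4] = (6.4136, 8.9790) + 7.5 * (-0.9063, -0.4226) = (6.4136 + -6.7973, 8.9790 + -3.1696) = (-0.3837, 5.8094)
End effector: (-0.3837, 5.8094)

Answer: -0.3837 5.8094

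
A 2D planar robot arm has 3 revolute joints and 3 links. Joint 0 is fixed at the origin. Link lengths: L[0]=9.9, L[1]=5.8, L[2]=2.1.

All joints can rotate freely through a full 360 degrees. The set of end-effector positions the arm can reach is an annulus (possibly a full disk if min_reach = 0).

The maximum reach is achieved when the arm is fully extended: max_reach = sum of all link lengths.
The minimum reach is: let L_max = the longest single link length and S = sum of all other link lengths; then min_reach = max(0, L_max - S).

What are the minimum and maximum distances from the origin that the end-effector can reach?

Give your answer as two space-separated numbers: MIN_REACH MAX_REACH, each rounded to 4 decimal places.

Answer: 2.0000 17.8000

Derivation:
Link lengths: [9.9, 5.8, 2.1]
max_reach = 9.9 + 5.8 + 2.1 = 17.8
L_max = max([9.9, 5.8, 2.1]) = 9.9
S (sum of others) = 17.8 - 9.9 = 7.9
min_reach = max(0, 9.9 - 7.9) = max(0, 2) = 2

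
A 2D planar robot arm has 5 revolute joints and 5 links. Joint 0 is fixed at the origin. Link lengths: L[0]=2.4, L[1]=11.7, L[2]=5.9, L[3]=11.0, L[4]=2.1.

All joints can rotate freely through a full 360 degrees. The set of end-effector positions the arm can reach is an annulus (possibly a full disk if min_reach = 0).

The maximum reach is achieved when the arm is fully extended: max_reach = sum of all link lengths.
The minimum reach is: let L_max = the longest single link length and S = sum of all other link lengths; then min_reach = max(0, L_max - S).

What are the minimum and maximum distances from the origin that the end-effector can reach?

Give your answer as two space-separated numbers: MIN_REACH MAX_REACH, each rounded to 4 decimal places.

Link lengths: [2.4, 11.7, 5.9, 11.0, 2.1]
max_reach = 2.4 + 11.7 + 5.9 + 11 + 2.1 = 33.1
L_max = max([2.4, 11.7, 5.9, 11.0, 2.1]) = 11.7
S (sum of others) = 33.1 - 11.7 = 21.4
min_reach = max(0, 11.7 - 21.4) = max(0, -9.7) = 0

Answer: 0.0000 33.1000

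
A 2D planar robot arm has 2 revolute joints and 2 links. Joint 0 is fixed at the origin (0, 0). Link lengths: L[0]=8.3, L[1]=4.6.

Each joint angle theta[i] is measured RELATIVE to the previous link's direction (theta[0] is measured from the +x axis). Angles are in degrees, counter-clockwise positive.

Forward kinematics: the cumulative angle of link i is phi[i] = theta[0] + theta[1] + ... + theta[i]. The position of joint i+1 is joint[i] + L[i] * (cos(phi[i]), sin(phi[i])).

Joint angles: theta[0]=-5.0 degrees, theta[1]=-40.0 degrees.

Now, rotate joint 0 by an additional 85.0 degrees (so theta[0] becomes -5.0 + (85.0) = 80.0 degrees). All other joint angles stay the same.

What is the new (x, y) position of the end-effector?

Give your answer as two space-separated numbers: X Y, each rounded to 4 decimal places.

Answer: 4.9651 11.1307

Derivation:
joint[0] = (0.0000, 0.0000)  (base)
link 0: phi[0] = 80 = 80 deg
  cos(80 deg) = 0.1736, sin(80 deg) = 0.9848
  joint[1] = (0.0000, 0.0000) + 8.3 * (0.1736, 0.9848) = (0.0000 + 1.4413, 0.0000 + 8.1739) = (1.4413, 8.1739)
link 1: phi[1] = 80 + -40 = 40 deg
  cos(40 deg) = 0.7660, sin(40 deg) = 0.6428
  joint[2] = (1.4413, 8.1739) + 4.6 * (0.7660, 0.6428) = (1.4413 + 3.5238, 8.1739 + 2.9568) = (4.9651, 11.1307)
End effector: (4.9651, 11.1307)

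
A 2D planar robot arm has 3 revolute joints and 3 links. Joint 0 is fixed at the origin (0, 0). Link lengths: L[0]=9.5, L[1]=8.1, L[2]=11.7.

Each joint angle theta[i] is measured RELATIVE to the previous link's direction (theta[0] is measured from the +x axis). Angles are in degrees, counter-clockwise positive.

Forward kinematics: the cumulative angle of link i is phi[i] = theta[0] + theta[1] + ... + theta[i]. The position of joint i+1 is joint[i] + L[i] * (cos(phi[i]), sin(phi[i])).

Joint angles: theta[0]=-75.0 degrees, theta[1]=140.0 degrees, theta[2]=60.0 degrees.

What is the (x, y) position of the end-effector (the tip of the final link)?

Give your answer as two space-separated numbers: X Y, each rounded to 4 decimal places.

Answer: -0.8289 7.7489

Derivation:
joint[0] = (0.0000, 0.0000)  (base)
link 0: phi[0] = -75 = -75 deg
  cos(-75 deg) = 0.2588, sin(-75 deg) = -0.9659
  joint[1] = (0.0000, 0.0000) + 9.5 * (0.2588, -0.9659) = (0.0000 + 2.4588, 0.0000 + -9.1763) = (2.4588, -9.1763)
link 1: phi[1] = -75 + 140 = 65 deg
  cos(65 deg) = 0.4226, sin(65 deg) = 0.9063
  joint[2] = (2.4588, -9.1763) + 8.1 * (0.4226, 0.9063) = (2.4588 + 3.4232, -9.1763 + 7.3411) = (5.8820, -1.8352)
link 2: phi[2] = -75 + 140 + 60 = 125 deg
  cos(125 deg) = -0.5736, sin(125 deg) = 0.8192
  joint[3] = (5.8820, -1.8352) + 11.7 * (-0.5736, 0.8192) = (5.8820 + -6.7108, -1.8352 + 9.5841) = (-0.8289, 7.7489)
End effector: (-0.8289, 7.7489)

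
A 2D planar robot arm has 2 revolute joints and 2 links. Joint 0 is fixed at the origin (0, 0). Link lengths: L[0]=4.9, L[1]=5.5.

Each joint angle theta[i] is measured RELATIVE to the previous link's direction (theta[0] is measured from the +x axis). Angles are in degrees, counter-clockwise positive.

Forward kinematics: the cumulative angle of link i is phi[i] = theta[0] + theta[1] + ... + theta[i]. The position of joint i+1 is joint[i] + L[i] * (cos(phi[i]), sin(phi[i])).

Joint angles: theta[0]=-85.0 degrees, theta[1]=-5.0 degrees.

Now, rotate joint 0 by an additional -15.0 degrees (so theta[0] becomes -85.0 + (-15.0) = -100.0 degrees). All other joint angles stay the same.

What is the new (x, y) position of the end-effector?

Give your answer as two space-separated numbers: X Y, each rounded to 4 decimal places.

joint[0] = (0.0000, 0.0000)  (base)
link 0: phi[0] = -100 = -100 deg
  cos(-100 deg) = -0.1736, sin(-100 deg) = -0.9848
  joint[1] = (0.0000, 0.0000) + 4.9 * (-0.1736, -0.9848) = (0.0000 + -0.8509, 0.0000 + -4.8256) = (-0.8509, -4.8256)
link 1: phi[1] = -100 + -5 = -105 deg
  cos(-105 deg) = -0.2588, sin(-105 deg) = -0.9659
  joint[2] = (-0.8509, -4.8256) + 5.5 * (-0.2588, -0.9659) = (-0.8509 + -1.4235, -4.8256 + -5.3126) = (-2.2744, -10.1382)
End effector: (-2.2744, -10.1382)

Answer: -2.2744 -10.1382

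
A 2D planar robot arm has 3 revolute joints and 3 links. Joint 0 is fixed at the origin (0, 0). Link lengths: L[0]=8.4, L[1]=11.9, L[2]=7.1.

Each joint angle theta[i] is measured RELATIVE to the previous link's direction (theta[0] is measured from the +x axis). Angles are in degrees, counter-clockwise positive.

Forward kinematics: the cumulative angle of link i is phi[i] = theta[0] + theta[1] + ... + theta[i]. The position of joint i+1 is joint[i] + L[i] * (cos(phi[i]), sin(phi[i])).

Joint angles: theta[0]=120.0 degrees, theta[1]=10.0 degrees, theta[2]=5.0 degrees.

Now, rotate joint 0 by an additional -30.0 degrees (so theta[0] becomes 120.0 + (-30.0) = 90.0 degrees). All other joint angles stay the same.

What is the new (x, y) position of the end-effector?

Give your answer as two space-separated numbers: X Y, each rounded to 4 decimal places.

Answer: -3.9040 26.9773

Derivation:
joint[0] = (0.0000, 0.0000)  (base)
link 0: phi[0] = 90 = 90 deg
  cos(90 deg) = 0.0000, sin(90 deg) = 1.0000
  joint[1] = (0.0000, 0.0000) + 8.4 * (0.0000, 1.0000) = (0.0000 + 0.0000, 0.0000 + 8.4000) = (0.0000, 8.4000)
link 1: phi[1] = 90 + 10 = 100 deg
  cos(100 deg) = -0.1736, sin(100 deg) = 0.9848
  joint[2] = (0.0000, 8.4000) + 11.9 * (-0.1736, 0.9848) = (0.0000 + -2.0664, 8.4000 + 11.7192) = (-2.0664, 20.1192)
link 2: phi[2] = 90 + 10 + 5 = 105 deg
  cos(105 deg) = -0.2588, sin(105 deg) = 0.9659
  joint[3] = (-2.0664, 20.1192) + 7.1 * (-0.2588, 0.9659) = (-2.0664 + -1.8376, 20.1192 + 6.8581) = (-3.9040, 26.9773)
End effector: (-3.9040, 26.9773)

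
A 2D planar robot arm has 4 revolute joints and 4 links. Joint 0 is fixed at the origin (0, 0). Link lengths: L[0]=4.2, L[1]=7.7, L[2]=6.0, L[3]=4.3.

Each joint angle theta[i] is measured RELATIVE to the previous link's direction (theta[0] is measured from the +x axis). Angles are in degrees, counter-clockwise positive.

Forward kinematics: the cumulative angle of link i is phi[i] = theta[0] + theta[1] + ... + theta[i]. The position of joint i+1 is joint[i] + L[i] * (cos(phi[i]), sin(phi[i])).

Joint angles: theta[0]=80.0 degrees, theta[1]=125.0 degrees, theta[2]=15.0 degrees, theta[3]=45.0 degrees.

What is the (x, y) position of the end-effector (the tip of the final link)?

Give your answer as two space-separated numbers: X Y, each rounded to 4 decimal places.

Answer: -11.2203 -7.2583

Derivation:
joint[0] = (0.0000, 0.0000)  (base)
link 0: phi[0] = 80 = 80 deg
  cos(80 deg) = 0.1736, sin(80 deg) = 0.9848
  joint[1] = (0.0000, 0.0000) + 4.2 * (0.1736, 0.9848) = (0.0000 + 0.7293, 0.0000 + 4.1362) = (0.7293, 4.1362)
link 1: phi[1] = 80 + 125 = 205 deg
  cos(205 deg) = -0.9063, sin(205 deg) = -0.4226
  joint[2] = (0.7293, 4.1362) + 7.7 * (-0.9063, -0.4226) = (0.7293 + -6.9786, 4.1362 + -3.2542) = (-6.2492, 0.8820)
link 2: phi[2] = 80 + 125 + 15 = 220 deg
  cos(220 deg) = -0.7660, sin(220 deg) = -0.6428
  joint[3] = (-6.2492, 0.8820) + 6 * (-0.7660, -0.6428) = (-6.2492 + -4.5963, 0.8820 + -3.8567) = (-10.8455, -2.9747)
link 3: phi[3] = 80 + 125 + 15 + 45 = 265 deg
  cos(265 deg) = -0.0872, sin(265 deg) = -0.9962
  joint[4] = (-10.8455, -2.9747) + 4.3 * (-0.0872, -0.9962) = (-10.8455 + -0.3748, -2.9747 + -4.2836) = (-11.2203, -7.2583)
End effector: (-11.2203, -7.2583)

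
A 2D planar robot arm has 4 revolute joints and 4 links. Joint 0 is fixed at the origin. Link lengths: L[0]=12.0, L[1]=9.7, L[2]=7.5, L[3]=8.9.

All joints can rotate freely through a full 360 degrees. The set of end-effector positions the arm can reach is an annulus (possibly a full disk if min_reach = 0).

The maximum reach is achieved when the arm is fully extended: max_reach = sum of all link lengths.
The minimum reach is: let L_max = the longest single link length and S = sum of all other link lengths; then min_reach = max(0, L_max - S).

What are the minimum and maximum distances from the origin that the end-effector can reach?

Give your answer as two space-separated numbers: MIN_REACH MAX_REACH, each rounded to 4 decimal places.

Answer: 0.0000 38.1000

Derivation:
Link lengths: [12.0, 9.7, 7.5, 8.9]
max_reach = 12 + 9.7 + 7.5 + 8.9 = 38.1
L_max = max([12.0, 9.7, 7.5, 8.9]) = 12
S (sum of others) = 38.1 - 12 = 26.1
min_reach = max(0, 12 - 26.1) = max(0, -14.1) = 0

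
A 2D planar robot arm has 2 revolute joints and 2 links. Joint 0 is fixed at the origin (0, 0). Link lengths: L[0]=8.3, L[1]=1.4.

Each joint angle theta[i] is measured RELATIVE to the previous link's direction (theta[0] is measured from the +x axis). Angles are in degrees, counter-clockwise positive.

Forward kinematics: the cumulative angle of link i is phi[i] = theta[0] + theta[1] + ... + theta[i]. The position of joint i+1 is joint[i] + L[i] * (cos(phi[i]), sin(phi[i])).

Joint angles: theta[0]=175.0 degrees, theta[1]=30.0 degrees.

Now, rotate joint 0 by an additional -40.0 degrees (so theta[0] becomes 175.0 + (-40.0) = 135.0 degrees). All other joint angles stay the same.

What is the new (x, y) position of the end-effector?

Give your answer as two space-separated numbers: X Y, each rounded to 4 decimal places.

joint[0] = (0.0000, 0.0000)  (base)
link 0: phi[0] = 135 = 135 deg
  cos(135 deg) = -0.7071, sin(135 deg) = 0.7071
  joint[1] = (0.0000, 0.0000) + 8.3 * (-0.7071, 0.7071) = (0.0000 + -5.8690, 0.0000 + 5.8690) = (-5.8690, 5.8690)
link 1: phi[1] = 135 + 30 = 165 deg
  cos(165 deg) = -0.9659, sin(165 deg) = 0.2588
  joint[2] = (-5.8690, 5.8690) + 1.4 * (-0.9659, 0.2588) = (-5.8690 + -1.3523, 5.8690 + 0.3623) = (-7.2213, 6.2313)
End effector: (-7.2213, 6.2313)

Answer: -7.2213 6.2313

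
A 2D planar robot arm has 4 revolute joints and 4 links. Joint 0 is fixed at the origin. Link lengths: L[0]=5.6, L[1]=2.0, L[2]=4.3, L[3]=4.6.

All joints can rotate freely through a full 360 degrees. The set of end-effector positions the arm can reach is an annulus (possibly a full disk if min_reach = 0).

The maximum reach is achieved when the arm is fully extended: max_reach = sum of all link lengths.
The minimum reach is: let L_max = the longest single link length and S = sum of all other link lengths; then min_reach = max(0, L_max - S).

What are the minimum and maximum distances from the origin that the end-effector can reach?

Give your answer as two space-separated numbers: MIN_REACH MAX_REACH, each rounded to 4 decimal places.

Answer: 0.0000 16.5000

Derivation:
Link lengths: [5.6, 2.0, 4.3, 4.6]
max_reach = 5.6 + 2 + 4.3 + 4.6 = 16.5
L_max = max([5.6, 2.0, 4.3, 4.6]) = 5.6
S (sum of others) = 16.5 - 5.6 = 10.9
min_reach = max(0, 5.6 - 10.9) = max(0, -5.3) = 0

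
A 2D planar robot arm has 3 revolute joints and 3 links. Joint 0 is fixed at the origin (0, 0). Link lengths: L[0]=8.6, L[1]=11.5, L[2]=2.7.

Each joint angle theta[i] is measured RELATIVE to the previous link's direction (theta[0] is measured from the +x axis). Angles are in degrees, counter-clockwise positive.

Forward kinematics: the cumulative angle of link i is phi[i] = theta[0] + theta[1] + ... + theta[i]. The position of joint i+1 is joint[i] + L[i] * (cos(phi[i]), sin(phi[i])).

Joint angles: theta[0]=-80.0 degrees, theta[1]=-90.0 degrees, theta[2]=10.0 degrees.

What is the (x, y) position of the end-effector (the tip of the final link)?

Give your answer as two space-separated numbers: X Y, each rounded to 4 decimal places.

joint[0] = (0.0000, 0.0000)  (base)
link 0: phi[0] = -80 = -80 deg
  cos(-80 deg) = 0.1736, sin(-80 deg) = -0.9848
  joint[1] = (0.0000, 0.0000) + 8.6 * (0.1736, -0.9848) = (0.0000 + 1.4934, 0.0000 + -8.4693) = (1.4934, -8.4693)
link 1: phi[1] = -80 + -90 = -170 deg
  cos(-170 deg) = -0.9848, sin(-170 deg) = -0.1736
  joint[2] = (1.4934, -8.4693) + 11.5 * (-0.9848, -0.1736) = (1.4934 + -11.3253, -8.4693 + -1.9970) = (-9.8319, -10.4663)
link 2: phi[2] = -80 + -90 + 10 = -160 deg
  cos(-160 deg) = -0.9397, sin(-160 deg) = -0.3420
  joint[3] = (-9.8319, -10.4663) + 2.7 * (-0.9397, -0.3420) = (-9.8319 + -2.5372, -10.4663 + -0.9235) = (-12.3691, -11.3898)
End effector: (-12.3691, -11.3898)

Answer: -12.3691 -11.3898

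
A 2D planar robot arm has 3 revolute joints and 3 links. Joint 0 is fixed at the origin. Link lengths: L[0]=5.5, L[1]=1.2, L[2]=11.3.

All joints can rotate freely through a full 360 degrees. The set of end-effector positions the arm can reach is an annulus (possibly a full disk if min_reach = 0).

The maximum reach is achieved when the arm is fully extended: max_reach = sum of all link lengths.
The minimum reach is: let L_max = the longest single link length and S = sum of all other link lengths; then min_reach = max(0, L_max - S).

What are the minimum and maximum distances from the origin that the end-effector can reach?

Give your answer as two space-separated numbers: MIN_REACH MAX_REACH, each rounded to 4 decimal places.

Answer: 4.6000 18.0000

Derivation:
Link lengths: [5.5, 1.2, 11.3]
max_reach = 5.5 + 1.2 + 11.3 = 18
L_max = max([5.5, 1.2, 11.3]) = 11.3
S (sum of others) = 18 - 11.3 = 6.7
min_reach = max(0, 11.3 - 6.7) = max(0, 4.6) = 4.6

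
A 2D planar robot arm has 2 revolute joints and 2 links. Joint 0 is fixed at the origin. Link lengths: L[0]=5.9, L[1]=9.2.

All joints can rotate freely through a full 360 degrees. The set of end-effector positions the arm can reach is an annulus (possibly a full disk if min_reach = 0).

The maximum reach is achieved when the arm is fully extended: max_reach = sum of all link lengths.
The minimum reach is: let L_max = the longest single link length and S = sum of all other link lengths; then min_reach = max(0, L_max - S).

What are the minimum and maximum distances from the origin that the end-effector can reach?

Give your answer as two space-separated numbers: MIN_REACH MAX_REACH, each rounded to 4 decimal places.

Link lengths: [5.9, 9.2]
max_reach = 5.9 + 9.2 = 15.1
L_max = max([5.9, 9.2]) = 9.2
S (sum of others) = 15.1 - 9.2 = 5.9
min_reach = max(0, 9.2 - 5.9) = max(0, 3.3) = 3.3

Answer: 3.3000 15.1000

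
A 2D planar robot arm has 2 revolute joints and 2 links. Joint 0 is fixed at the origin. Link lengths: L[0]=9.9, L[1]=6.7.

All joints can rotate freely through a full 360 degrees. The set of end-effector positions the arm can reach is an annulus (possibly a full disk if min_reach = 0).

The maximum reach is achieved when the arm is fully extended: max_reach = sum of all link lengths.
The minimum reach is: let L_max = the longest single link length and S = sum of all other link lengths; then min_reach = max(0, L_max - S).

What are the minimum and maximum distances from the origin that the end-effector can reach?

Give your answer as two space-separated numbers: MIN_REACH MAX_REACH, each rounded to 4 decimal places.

Link lengths: [9.9, 6.7]
max_reach = 9.9 + 6.7 = 16.6
L_max = max([9.9, 6.7]) = 9.9
S (sum of others) = 16.6 - 9.9 = 6.7
min_reach = max(0, 9.9 - 6.7) = max(0, 3.2) = 3.2

Answer: 3.2000 16.6000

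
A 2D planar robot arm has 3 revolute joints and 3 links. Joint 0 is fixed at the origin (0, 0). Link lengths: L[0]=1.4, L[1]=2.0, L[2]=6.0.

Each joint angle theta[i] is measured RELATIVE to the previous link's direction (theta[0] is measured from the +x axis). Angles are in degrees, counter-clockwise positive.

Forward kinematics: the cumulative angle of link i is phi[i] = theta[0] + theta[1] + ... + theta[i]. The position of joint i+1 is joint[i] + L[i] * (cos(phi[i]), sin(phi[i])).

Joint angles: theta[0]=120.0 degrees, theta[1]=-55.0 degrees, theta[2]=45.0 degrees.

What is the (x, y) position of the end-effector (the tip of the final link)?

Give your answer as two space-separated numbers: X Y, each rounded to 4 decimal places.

Answer: -1.9069 8.6632

Derivation:
joint[0] = (0.0000, 0.0000)  (base)
link 0: phi[0] = 120 = 120 deg
  cos(120 deg) = -0.5000, sin(120 deg) = 0.8660
  joint[1] = (0.0000, 0.0000) + 1.4 * (-0.5000, 0.8660) = (0.0000 + -0.7000, 0.0000 + 1.2124) = (-0.7000, 1.2124)
link 1: phi[1] = 120 + -55 = 65 deg
  cos(65 deg) = 0.4226, sin(65 deg) = 0.9063
  joint[2] = (-0.7000, 1.2124) + 2 * (0.4226, 0.9063) = (-0.7000 + 0.8452, 1.2124 + 1.8126) = (0.1452, 3.0251)
link 2: phi[2] = 120 + -55 + 45 = 110 deg
  cos(110 deg) = -0.3420, sin(110 deg) = 0.9397
  joint[3] = (0.1452, 3.0251) + 6 * (-0.3420, 0.9397) = (0.1452 + -2.0521, 3.0251 + 5.6382) = (-1.9069, 8.6632)
End effector: (-1.9069, 8.6632)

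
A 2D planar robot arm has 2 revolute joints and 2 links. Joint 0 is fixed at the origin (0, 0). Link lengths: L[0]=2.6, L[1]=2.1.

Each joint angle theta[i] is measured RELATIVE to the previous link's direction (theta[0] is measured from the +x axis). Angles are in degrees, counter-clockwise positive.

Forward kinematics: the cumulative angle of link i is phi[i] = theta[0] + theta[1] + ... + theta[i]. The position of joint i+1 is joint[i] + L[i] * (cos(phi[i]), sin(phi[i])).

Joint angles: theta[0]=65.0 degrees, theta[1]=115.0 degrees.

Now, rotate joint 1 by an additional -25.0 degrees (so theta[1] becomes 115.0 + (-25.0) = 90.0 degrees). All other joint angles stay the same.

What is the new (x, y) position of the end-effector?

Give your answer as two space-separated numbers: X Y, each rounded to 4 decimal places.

joint[0] = (0.0000, 0.0000)  (base)
link 0: phi[0] = 65 = 65 deg
  cos(65 deg) = 0.4226, sin(65 deg) = 0.9063
  joint[1] = (0.0000, 0.0000) + 2.6 * (0.4226, 0.9063) = (0.0000 + 1.0988, 0.0000 + 2.3564) = (1.0988, 2.3564)
link 1: phi[1] = 65 + 90 = 155 deg
  cos(155 deg) = -0.9063, sin(155 deg) = 0.4226
  joint[2] = (1.0988, 2.3564) + 2.1 * (-0.9063, 0.4226) = (1.0988 + -1.9032, 2.3564 + 0.8875) = (-0.8044, 3.2439)
End effector: (-0.8044, 3.2439)

Answer: -0.8044 3.2439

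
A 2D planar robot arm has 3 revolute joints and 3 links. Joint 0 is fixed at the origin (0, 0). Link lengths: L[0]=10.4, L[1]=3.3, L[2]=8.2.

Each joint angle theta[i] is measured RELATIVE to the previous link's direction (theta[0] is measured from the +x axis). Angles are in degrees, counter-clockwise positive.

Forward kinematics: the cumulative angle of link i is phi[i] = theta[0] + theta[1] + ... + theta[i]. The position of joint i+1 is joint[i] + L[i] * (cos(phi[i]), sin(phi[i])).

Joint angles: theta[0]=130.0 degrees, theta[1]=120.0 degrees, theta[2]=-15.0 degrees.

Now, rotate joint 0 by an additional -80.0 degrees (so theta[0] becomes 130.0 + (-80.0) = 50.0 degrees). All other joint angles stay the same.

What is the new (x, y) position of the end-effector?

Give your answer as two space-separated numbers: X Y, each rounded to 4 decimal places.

joint[0] = (0.0000, 0.0000)  (base)
link 0: phi[0] = 50 = 50 deg
  cos(50 deg) = 0.6428, sin(50 deg) = 0.7660
  joint[1] = (0.0000, 0.0000) + 10.4 * (0.6428, 0.7660) = (0.0000 + 6.6850, 0.0000 + 7.9669) = (6.6850, 7.9669)
link 1: phi[1] = 50 + 120 = 170 deg
  cos(170 deg) = -0.9848, sin(170 deg) = 0.1736
  joint[2] = (6.6850, 7.9669) + 3.3 * (-0.9848, 0.1736) = (6.6850 + -3.2499, 7.9669 + 0.5730) = (3.4351, 8.5399)
link 2: phi[2] = 50 + 120 + -15 = 155 deg
  cos(155 deg) = -0.9063, sin(155 deg) = 0.4226
  joint[3] = (3.4351, 8.5399) + 8.2 * (-0.9063, 0.4226) = (3.4351 + -7.4317, 8.5399 + 3.4655) = (-3.9966, 12.0054)
End effector: (-3.9966, 12.0054)

Answer: -3.9966 12.0054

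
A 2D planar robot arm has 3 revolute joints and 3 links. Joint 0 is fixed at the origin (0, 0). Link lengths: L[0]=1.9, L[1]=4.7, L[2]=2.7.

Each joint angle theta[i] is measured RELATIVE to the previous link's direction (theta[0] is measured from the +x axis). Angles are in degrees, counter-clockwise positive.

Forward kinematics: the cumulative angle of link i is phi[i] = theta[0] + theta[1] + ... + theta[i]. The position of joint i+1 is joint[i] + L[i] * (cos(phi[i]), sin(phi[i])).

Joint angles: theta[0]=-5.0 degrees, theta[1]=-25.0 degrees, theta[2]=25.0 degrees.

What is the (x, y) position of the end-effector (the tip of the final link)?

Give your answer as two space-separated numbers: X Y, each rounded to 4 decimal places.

Answer: 8.6528 -2.7509

Derivation:
joint[0] = (0.0000, 0.0000)  (base)
link 0: phi[0] = -5 = -5 deg
  cos(-5 deg) = 0.9962, sin(-5 deg) = -0.0872
  joint[1] = (0.0000, 0.0000) + 1.9 * (0.9962, -0.0872) = (0.0000 + 1.8928, 0.0000 + -0.1656) = (1.8928, -0.1656)
link 1: phi[1] = -5 + -25 = -30 deg
  cos(-30 deg) = 0.8660, sin(-30 deg) = -0.5000
  joint[2] = (1.8928, -0.1656) + 4.7 * (0.8660, -0.5000) = (1.8928 + 4.0703, -0.1656 + -2.3500) = (5.9631, -2.5156)
link 2: phi[2] = -5 + -25 + 25 = -5 deg
  cos(-5 deg) = 0.9962, sin(-5 deg) = -0.0872
  joint[3] = (5.9631, -2.5156) + 2.7 * (0.9962, -0.0872) = (5.9631 + 2.6897, -2.5156 + -0.2353) = (8.6528, -2.7509)
End effector: (8.6528, -2.7509)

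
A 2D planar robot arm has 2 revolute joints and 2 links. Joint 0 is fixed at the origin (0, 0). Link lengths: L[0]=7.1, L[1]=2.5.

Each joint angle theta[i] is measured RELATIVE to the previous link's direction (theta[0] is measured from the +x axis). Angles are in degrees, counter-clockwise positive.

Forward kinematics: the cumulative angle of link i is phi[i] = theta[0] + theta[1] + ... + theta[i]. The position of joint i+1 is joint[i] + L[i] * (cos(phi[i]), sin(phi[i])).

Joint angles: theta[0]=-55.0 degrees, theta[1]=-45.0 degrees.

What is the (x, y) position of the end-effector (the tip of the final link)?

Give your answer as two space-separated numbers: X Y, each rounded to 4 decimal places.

joint[0] = (0.0000, 0.0000)  (base)
link 0: phi[0] = -55 = -55 deg
  cos(-55 deg) = 0.5736, sin(-55 deg) = -0.8192
  joint[1] = (0.0000, 0.0000) + 7.1 * (0.5736, -0.8192) = (0.0000 + 4.0724, 0.0000 + -5.8160) = (4.0724, -5.8160)
link 1: phi[1] = -55 + -45 = -100 deg
  cos(-100 deg) = -0.1736, sin(-100 deg) = -0.9848
  joint[2] = (4.0724, -5.8160) + 2.5 * (-0.1736, -0.9848) = (4.0724 + -0.4341, -5.8160 + -2.4620) = (3.6383, -8.2780)
End effector: (3.6383, -8.2780)

Answer: 3.6383 -8.2780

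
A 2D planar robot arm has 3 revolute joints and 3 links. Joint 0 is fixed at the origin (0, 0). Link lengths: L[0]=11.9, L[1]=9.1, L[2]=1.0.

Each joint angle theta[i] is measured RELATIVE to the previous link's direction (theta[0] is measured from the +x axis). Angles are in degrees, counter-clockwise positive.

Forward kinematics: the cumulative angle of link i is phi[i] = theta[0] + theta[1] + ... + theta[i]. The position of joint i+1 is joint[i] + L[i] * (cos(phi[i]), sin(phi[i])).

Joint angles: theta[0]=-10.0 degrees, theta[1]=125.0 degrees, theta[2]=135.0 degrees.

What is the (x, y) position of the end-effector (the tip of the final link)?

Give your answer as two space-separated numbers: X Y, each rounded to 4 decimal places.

Answer: 7.5314 5.2413

Derivation:
joint[0] = (0.0000, 0.0000)  (base)
link 0: phi[0] = -10 = -10 deg
  cos(-10 deg) = 0.9848, sin(-10 deg) = -0.1736
  joint[1] = (0.0000, 0.0000) + 11.9 * (0.9848, -0.1736) = (0.0000 + 11.7192, 0.0000 + -2.0664) = (11.7192, -2.0664)
link 1: phi[1] = -10 + 125 = 115 deg
  cos(115 deg) = -0.4226, sin(115 deg) = 0.9063
  joint[2] = (11.7192, -2.0664) + 9.1 * (-0.4226, 0.9063) = (11.7192 + -3.8458, -2.0664 + 8.2474) = (7.8734, 6.1810)
link 2: phi[2] = -10 + 125 + 135 = 250 deg
  cos(250 deg) = -0.3420, sin(250 deg) = -0.9397
  joint[3] = (7.8734, 6.1810) + 1 * (-0.3420, -0.9397) = (7.8734 + -0.3420, 6.1810 + -0.9397) = (7.5314, 5.2413)
End effector: (7.5314, 5.2413)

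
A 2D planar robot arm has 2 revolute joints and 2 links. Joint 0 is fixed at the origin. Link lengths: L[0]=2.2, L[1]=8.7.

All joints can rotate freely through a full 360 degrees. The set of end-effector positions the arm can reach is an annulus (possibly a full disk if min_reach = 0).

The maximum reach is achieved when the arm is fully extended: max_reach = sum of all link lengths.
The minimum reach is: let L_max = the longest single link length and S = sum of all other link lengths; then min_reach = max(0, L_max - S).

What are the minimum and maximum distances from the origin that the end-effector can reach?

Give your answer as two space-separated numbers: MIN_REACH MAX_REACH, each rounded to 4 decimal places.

Answer: 6.5000 10.9000

Derivation:
Link lengths: [2.2, 8.7]
max_reach = 2.2 + 8.7 = 10.9
L_max = max([2.2, 8.7]) = 8.7
S (sum of others) = 10.9 - 8.7 = 2.2
min_reach = max(0, 8.7 - 2.2) = max(0, 6.5) = 6.5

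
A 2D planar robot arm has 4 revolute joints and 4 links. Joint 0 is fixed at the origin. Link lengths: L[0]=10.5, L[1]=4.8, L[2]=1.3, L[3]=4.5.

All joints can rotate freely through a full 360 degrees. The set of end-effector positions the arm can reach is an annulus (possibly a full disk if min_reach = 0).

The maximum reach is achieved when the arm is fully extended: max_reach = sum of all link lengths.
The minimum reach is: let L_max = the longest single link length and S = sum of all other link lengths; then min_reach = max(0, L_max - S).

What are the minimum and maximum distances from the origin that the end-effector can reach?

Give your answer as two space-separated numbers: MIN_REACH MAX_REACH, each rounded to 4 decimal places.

Link lengths: [10.5, 4.8, 1.3, 4.5]
max_reach = 10.5 + 4.8 + 1.3 + 4.5 = 21.1
L_max = max([10.5, 4.8, 1.3, 4.5]) = 10.5
S (sum of others) = 21.1 - 10.5 = 10.6
min_reach = max(0, 10.5 - 10.6) = max(0, -0.1) = 0

Answer: 0.0000 21.1000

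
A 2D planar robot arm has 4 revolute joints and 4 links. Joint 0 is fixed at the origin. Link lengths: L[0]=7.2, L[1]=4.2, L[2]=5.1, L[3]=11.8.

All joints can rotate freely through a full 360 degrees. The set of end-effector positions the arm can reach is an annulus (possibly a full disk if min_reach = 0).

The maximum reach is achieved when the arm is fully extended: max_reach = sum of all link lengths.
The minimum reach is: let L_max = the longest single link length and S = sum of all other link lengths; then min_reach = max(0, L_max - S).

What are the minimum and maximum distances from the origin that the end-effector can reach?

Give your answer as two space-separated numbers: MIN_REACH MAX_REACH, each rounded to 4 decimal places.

Answer: 0.0000 28.3000

Derivation:
Link lengths: [7.2, 4.2, 5.1, 11.8]
max_reach = 7.2 + 4.2 + 5.1 + 11.8 = 28.3
L_max = max([7.2, 4.2, 5.1, 11.8]) = 11.8
S (sum of others) = 28.3 - 11.8 = 16.5
min_reach = max(0, 11.8 - 16.5) = max(0, -4.7) = 0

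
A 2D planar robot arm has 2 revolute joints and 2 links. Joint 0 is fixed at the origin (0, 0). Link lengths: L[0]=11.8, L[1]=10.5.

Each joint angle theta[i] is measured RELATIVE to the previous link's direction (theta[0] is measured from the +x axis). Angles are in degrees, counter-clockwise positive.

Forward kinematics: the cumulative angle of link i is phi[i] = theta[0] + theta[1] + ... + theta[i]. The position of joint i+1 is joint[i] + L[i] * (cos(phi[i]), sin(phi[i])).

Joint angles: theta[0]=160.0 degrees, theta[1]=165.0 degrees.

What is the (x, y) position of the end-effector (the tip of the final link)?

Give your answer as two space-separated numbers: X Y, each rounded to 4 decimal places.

joint[0] = (0.0000, 0.0000)  (base)
link 0: phi[0] = 160 = 160 deg
  cos(160 deg) = -0.9397, sin(160 deg) = 0.3420
  joint[1] = (0.0000, 0.0000) + 11.8 * (-0.9397, 0.3420) = (0.0000 + -11.0884, 0.0000 + 4.0358) = (-11.0884, 4.0358)
link 1: phi[1] = 160 + 165 = 325 deg
  cos(325 deg) = 0.8192, sin(325 deg) = -0.5736
  joint[2] = (-11.0884, 4.0358) + 10.5 * (0.8192, -0.5736) = (-11.0884 + 8.6011, 4.0358 + -6.0226) = (-2.4873, -1.9867)
End effector: (-2.4873, -1.9867)

Answer: -2.4873 -1.9867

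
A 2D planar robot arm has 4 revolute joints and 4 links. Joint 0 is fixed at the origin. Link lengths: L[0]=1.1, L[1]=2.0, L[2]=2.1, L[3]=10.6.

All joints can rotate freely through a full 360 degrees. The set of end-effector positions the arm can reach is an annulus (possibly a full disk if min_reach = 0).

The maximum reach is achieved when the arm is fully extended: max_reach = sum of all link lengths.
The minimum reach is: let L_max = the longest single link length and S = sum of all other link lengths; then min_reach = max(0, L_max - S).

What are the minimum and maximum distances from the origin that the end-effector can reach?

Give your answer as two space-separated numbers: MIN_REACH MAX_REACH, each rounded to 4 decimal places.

Answer: 5.4000 15.8000

Derivation:
Link lengths: [1.1, 2.0, 2.1, 10.6]
max_reach = 1.1 + 2 + 2.1 + 10.6 = 15.8
L_max = max([1.1, 2.0, 2.1, 10.6]) = 10.6
S (sum of others) = 15.8 - 10.6 = 5.2
min_reach = max(0, 10.6 - 5.2) = max(0, 5.4) = 5.4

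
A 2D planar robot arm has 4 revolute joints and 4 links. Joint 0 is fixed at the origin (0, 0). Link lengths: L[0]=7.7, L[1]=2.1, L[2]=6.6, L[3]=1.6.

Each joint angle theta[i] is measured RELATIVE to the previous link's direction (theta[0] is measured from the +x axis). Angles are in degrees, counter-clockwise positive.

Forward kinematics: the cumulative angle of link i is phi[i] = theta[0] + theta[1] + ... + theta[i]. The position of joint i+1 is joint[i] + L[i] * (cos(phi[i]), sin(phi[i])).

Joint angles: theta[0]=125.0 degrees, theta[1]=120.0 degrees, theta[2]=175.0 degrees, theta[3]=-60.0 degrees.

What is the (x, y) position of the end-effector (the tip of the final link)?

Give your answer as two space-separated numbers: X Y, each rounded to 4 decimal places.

joint[0] = (0.0000, 0.0000)  (base)
link 0: phi[0] = 125 = 125 deg
  cos(125 deg) = -0.5736, sin(125 deg) = 0.8192
  joint[1] = (0.0000, 0.0000) + 7.7 * (-0.5736, 0.8192) = (0.0000 + -4.4165, 0.0000 + 6.3075) = (-4.4165, 6.3075)
link 1: phi[1] = 125 + 120 = 245 deg
  cos(245 deg) = -0.4226, sin(245 deg) = -0.9063
  joint[2] = (-4.4165, 6.3075) + 2.1 * (-0.4226, -0.9063) = (-4.4165 + -0.8875, 6.3075 + -1.9032) = (-5.3040, 4.4042)
link 2: phi[2] = 125 + 120 + 175 = 420 deg
  cos(420 deg) = 0.5000, sin(420 deg) = 0.8660
  joint[3] = (-5.3040, 4.4042) + 6.6 * (0.5000, 0.8660) = (-5.3040 + 3.3000, 4.4042 + 5.7158) = (-2.0040, 10.1200)
link 3: phi[3] = 125 + 120 + 175 + -60 = 360 deg
  cos(360 deg) = 1.0000, sin(360 deg) = -0.0000
  joint[4] = (-2.0040, 10.1200) + 1.6 * (1.0000, -0.0000) = (-2.0040 + 1.6000, 10.1200 + -0.0000) = (-0.4040, 10.1200)
End effector: (-0.4040, 10.1200)

Answer: -0.4040 10.1200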